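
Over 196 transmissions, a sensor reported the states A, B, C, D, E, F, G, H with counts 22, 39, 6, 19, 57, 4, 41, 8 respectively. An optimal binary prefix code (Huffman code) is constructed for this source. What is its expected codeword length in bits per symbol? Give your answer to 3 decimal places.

2.633 bits/symbol

Probabilities are the counts divided by 196.
Repeatedly combine the two least-probable nodes; the expected code length is the sum of the merged weights.
merge 1/49 + 3/98 → 5/98
merge 2/49 + 5/98 → 9/98
merge 9/98 + 19/196 → 37/196
merge 11/98 + 37/196 → 59/196
merge 39/196 + 41/196 → 20/49
merge 57/196 + 59/196 → 29/49
merge 20/49 + 29/49 → 1
L = 5/98 + 9/98 + 37/196 + 59/196 + 20/49 + 29/49 + 1 = 129/49 ≈ 2.633 bits/symbol.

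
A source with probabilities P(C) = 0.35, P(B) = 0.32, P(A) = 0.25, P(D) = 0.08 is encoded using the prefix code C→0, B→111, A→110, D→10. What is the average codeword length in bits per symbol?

2.22 bits/symbol

L̄ = Σ pᵢ·ℓᵢ = 0.35·1 + 0.32·3 + 0.25·3 + 0.08·2 = 2.22 bits/symbol.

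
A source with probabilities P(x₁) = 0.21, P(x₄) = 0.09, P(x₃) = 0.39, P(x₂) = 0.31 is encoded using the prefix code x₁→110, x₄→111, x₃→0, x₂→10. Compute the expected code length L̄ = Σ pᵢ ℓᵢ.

1.91 bits/symbol

L̄ = Σ pᵢ·ℓᵢ = 0.21·3 + 0.09·3 + 0.39·1 + 0.31·2 = 1.91 bits/symbol.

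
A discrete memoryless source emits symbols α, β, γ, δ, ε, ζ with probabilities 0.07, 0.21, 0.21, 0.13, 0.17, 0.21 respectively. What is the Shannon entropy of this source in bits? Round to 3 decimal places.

2.504 bits

H = −Σ pᵢ log₂ pᵢ.
−0.07·log₂(0.07) = 0.2686
−0.21·log₂(0.21) = 0.4728
−0.21·log₂(0.21) = 0.4728
−0.13·log₂(0.13) = 0.3826
−0.17·log₂(0.17) = 0.4346
−0.21·log₂(0.21) = 0.4728
Sum ≈ 2.5043 → 2.504 bits.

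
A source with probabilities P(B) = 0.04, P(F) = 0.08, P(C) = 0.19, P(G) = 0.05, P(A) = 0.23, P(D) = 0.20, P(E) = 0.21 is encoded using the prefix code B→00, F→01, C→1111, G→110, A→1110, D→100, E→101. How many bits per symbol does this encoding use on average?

L̄ = Σ pᵢ·ℓᵢ = 0.04·2 + 0.08·2 + 0.19·4 + 0.05·3 + 0.23·4 + 0.20·3 + 0.21·3 = 3.3 bits/symbol.

3.3 bits/symbol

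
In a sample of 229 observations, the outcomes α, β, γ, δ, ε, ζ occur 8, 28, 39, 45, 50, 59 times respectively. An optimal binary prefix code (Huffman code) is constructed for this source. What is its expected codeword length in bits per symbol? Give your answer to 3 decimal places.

2.485 bits/symbol

Probabilities are the counts divided by 229.
Repeatedly combine the two least-probable nodes; the expected code length is the sum of the merged weights.
merge 8/229 + 28/229 → 36/229
merge 36/229 + 39/229 → 75/229
merge 45/229 + 50/229 → 95/229
merge 59/229 + 75/229 → 134/229
merge 95/229 + 134/229 → 1
L = 36/229 + 75/229 + 95/229 + 134/229 + 1 = 569/229 ≈ 2.485 bits/symbol.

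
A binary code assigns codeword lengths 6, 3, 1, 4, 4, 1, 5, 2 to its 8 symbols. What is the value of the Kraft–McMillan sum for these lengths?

With common denominator 2^6 = 64: Σ 2^(−ℓᵢ) = 1/64 + 8/64 + 32/64 + 4/64 + 4/64 + 32/64 + 2/64 + 16/64 = 99/64 = 1.546875.

1.546875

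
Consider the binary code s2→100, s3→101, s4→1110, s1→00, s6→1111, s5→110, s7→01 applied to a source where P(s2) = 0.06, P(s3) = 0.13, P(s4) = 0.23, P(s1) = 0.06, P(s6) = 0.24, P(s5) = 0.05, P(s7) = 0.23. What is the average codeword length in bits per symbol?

3.18 bits/symbol

L̄ = Σ pᵢ·ℓᵢ = 0.06·3 + 0.13·3 + 0.23·4 + 0.06·2 + 0.24·4 + 0.05·3 + 0.23·2 = 3.18 bits/symbol.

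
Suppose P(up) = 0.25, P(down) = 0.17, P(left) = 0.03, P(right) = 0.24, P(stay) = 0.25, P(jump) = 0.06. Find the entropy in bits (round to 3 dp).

2.324 bits

H = −Σ pᵢ log₂ pᵢ.
−0.25·log₂(0.25) = 0.5000
−0.17·log₂(0.17) = 0.4346
−0.03·log₂(0.03) = 0.1518
−0.24·log₂(0.24) = 0.4941
−0.25·log₂(0.25) = 0.5000
−0.06·log₂(0.06) = 0.2435
Sum ≈ 2.3240 → 2.324 bits.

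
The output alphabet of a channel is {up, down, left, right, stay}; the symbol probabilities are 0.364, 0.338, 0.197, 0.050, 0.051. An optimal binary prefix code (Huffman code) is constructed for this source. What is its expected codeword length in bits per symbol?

2.035 bits/symbol

Repeatedly combine the two least-probable nodes; the expected code length is the sum of the merged weights.
merge 1/20 + 51/1000 → 101/1000
merge 101/1000 + 197/1000 → 149/500
merge 149/500 + 169/500 → 159/250
merge 91/250 + 159/250 → 1
L = 101/1000 + 149/500 + 159/250 + 1 = 407/200 = 2.035 bits/symbol.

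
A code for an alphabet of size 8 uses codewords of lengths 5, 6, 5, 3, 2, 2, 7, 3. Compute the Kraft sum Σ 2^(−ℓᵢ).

0.8359375

With common denominator 2^7 = 128: Σ 2^(−ℓᵢ) = 4/128 + 2/128 + 4/128 + 16/128 + 32/128 + 32/128 + 1/128 + 16/128 = 107/128 = 0.8359375.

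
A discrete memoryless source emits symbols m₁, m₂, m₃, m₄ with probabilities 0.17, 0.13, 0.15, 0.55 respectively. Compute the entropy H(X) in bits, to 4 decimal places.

1.7021 bits

H = −Σ pᵢ log₂ pᵢ.
−0.17·log₂(0.17) = 0.4346
−0.13·log₂(0.13) = 0.3826
−0.15·log₂(0.15) = 0.4105
−0.55·log₂(0.55) = 0.4744
Sum ≈ 1.7021 → 1.7021 bits.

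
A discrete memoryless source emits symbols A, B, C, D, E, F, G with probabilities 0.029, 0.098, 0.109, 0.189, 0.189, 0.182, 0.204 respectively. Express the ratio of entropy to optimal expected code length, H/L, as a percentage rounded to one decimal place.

Entropy H = −Σ p log₂ p ≈ 2.6488 bits.
Huffman merges: 29/1000+49/500→127/1000; 109/1000+127/1000→59/250; 91/500+189/1000→371/1000; 189/1000+51/250→393/1000; 59/250+371/1000→607/1000; 393/1000+607/1000→1. L = 1367/500 ≈ 2.7340.
Efficiency = H/L = 2.6488/2.7340 = 96.9%.

96.9%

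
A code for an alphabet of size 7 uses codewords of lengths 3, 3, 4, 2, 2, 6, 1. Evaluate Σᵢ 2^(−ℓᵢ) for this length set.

With common denominator 2^6 = 64: Σ 2^(−ℓᵢ) = 8/64 + 8/64 + 4/64 + 16/64 + 16/64 + 1/64 + 32/64 = 85/64 = 1.328125.

1.328125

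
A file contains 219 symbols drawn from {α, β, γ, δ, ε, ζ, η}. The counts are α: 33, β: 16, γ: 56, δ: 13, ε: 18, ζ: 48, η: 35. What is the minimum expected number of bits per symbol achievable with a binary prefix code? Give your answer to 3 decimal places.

Probabilities are the counts divided by 219.
Repeatedly combine the two least-probable nodes; the expected code length is the sum of the merged weights.
merge 13/219 + 16/219 → 29/219
merge 6/73 + 29/219 → 47/219
merge 11/73 + 35/219 → 68/219
merge 47/219 + 16/73 → 95/219
merge 56/219 + 68/219 → 124/219
merge 95/219 + 124/219 → 1
L = 29/219 + 47/219 + 68/219 + 95/219 + 124/219 + 1 = 194/73 ≈ 2.658 bits/symbol.

2.658 bits/symbol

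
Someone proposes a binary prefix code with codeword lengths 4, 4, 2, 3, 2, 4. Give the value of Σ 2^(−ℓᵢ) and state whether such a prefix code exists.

With common denominator 2^4 = 16: Σ 2^(−ℓᵢ) = 1/16 + 1/16 + 4/16 + 2/16 + 4/16 + 1/16 = 13/16 = 0.8125.
Kraft's inequality requires Σ ≤ 1; here Σ = 0.8125 ≤ 1, so such a prefix code exists.

0.8125; yes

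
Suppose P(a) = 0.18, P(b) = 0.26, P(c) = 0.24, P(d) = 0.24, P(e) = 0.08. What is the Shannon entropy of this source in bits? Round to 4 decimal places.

2.2304 bits

H = −Σ pᵢ log₂ pᵢ.
−0.18·log₂(0.18) = 0.4453
−0.26·log₂(0.26) = 0.5053
−0.24·log₂(0.24) = 0.4941
−0.24·log₂(0.24) = 0.4941
−0.08·log₂(0.08) = 0.2915
Sum ≈ 2.2304 → 2.2304 bits.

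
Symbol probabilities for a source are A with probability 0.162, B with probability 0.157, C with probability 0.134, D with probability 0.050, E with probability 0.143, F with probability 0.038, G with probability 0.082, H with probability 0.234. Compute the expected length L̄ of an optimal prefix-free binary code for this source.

2.854 bits/symbol

Repeatedly combine the two least-probable nodes; the expected code length is the sum of the merged weights.
merge 19/500 + 1/20 → 11/125
merge 41/500 + 11/125 → 17/100
merge 67/500 + 143/1000 → 277/1000
merge 157/1000 + 81/500 → 319/1000
merge 17/100 + 117/500 → 101/250
merge 277/1000 + 319/1000 → 149/250
merge 101/250 + 149/250 → 1
L = 11/125 + 17/100 + 277/1000 + 319/1000 + 101/250 + 149/250 + 1 = 1427/500 = 2.854 bits/symbol.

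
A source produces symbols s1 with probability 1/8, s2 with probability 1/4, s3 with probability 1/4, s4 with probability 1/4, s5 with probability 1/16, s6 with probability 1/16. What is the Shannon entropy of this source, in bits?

2.375 bits

Each probability is a power of 1/2, so log₂(1/p) is an integer.
H = Σ p·log₂(1/p) = 1/8·3 + 1/4·2 + 1/4·2 + 1/4·2 + 1/16·4 + 1/16·4 = 2.375 bits.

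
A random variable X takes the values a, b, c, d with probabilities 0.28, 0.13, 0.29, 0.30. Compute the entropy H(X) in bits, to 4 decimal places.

1.9359 bits

H = −Σ pᵢ log₂ pᵢ.
−0.28·log₂(0.28) = 0.5142
−0.13·log₂(0.13) = 0.3826
−0.29·log₂(0.29) = 0.5179
−0.30·log₂(0.30) = 0.5211
Sum ≈ 1.9359 → 1.9359 bits.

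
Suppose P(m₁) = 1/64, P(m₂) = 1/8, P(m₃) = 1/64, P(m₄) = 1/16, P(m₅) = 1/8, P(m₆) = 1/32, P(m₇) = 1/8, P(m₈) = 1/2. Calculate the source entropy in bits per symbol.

2.21875 bits

Each probability is a power of 1/2, so log₂(1/p) is an integer.
H = Σ p·log₂(1/p) = 1/64·6 + 1/8·3 + 1/64·6 + 1/16·4 + 1/8·3 + 1/32·5 + 1/8·3 + 1/2·1 = 2.21875 bits.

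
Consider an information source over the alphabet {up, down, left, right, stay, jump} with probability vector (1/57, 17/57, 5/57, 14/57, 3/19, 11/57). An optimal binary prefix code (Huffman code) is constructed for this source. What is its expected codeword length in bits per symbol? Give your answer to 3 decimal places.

2.368 bits/symbol

Repeatedly combine the two least-probable nodes; the expected code length is the sum of the merged weights.
merge 1/57 + 5/57 → 2/19
merge 2/19 + 3/19 → 5/19
merge 11/57 + 14/57 → 25/57
merge 5/19 + 17/57 → 32/57
merge 25/57 + 32/57 → 1
L = 2/19 + 5/19 + 25/57 + 32/57 + 1 = 45/19 ≈ 2.368 bits/symbol.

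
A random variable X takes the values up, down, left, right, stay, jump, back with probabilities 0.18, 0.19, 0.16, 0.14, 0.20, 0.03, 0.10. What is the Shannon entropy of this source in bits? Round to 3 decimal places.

H = −Σ pᵢ log₂ pᵢ.
−0.18·log₂(0.18) = 0.4453
−0.19·log₂(0.19) = 0.4552
−0.16·log₂(0.16) = 0.4230
−0.14·log₂(0.14) = 0.3971
−0.20·log₂(0.20) = 0.4644
−0.03·log₂(0.03) = 0.1518
−0.10·log₂(0.10) = 0.3322
Sum ≈ 2.6690 → 2.669 bits.

2.669 bits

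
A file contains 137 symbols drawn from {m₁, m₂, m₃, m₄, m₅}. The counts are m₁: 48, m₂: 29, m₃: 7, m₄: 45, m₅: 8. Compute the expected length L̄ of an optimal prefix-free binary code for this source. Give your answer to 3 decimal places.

2.080 bits/symbol

Probabilities are the counts divided by 137.
Repeatedly combine the two least-probable nodes; the expected code length is the sum of the merged weights.
merge 7/137 + 8/137 → 15/137
merge 15/137 + 29/137 → 44/137
merge 44/137 + 45/137 → 89/137
merge 48/137 + 89/137 → 1
L = 15/137 + 44/137 + 89/137 + 1 = 285/137 ≈ 2.080 bits/symbol.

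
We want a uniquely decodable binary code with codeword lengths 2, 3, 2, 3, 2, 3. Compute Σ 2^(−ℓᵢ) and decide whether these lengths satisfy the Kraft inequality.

With common denominator 2^3 = 8: Σ 2^(−ℓᵢ) = 2/8 + 1/8 + 2/8 + 1/8 + 2/8 + 1/8 = 9/8 = 1.125.
Kraft's inequality requires Σ ≤ 1; here Σ = 1.125 > 1, so no such prefix code exists.

1.125; no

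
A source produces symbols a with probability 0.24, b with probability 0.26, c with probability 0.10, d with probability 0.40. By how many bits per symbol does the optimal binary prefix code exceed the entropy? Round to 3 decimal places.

0.080 bits

Entropy H = −Σ p log₂ p ≈ 1.8604 bits.
Huffman merges: 1/10+6/25→17/50; 13/50+17/50→3/5; 2/5+3/5→1. L = 97/50 ≈ 1.9400.
L − H = 1.9400 − 1.8604 = 0.080 bits.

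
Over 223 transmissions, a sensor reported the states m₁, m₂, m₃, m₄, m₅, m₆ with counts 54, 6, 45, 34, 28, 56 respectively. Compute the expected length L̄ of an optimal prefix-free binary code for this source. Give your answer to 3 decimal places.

Probabilities are the counts divided by 223.
Repeatedly combine the two least-probable nodes; the expected code length is the sum of the merged weights.
merge 6/223 + 28/223 → 34/223
merge 34/223 + 34/223 → 68/223
merge 45/223 + 54/223 → 99/223
merge 56/223 + 68/223 → 124/223
merge 99/223 + 124/223 → 1
L = 34/223 + 68/223 + 99/223 + 124/223 + 1 = 548/223 ≈ 2.457 bits/symbol.

2.457 bits/symbol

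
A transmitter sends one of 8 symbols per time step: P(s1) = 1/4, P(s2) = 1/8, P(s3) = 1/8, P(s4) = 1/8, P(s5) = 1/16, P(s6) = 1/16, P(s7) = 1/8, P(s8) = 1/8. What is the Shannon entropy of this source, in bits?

2.875 bits

Each probability is a power of 1/2, so log₂(1/p) is an integer.
H = Σ p·log₂(1/p) = 1/4·2 + 1/8·3 + 1/8·3 + 1/8·3 + 1/16·4 + 1/16·4 + 1/8·3 + 1/8·3 = 2.875 bits.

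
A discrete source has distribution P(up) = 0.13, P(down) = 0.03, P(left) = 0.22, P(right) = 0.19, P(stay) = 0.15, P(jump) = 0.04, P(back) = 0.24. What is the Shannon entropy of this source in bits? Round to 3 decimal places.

2.561 bits

H = −Σ pᵢ log₂ pᵢ.
−0.13·log₂(0.13) = 0.3826
−0.03·log₂(0.03) = 0.1518
−0.22·log₂(0.22) = 0.4806
−0.19·log₂(0.19) = 0.4552
−0.15·log₂(0.15) = 0.4105
−0.04·log₂(0.04) = 0.1858
−0.24·log₂(0.24) = 0.4941
Sum ≈ 2.5606 → 2.561 bits.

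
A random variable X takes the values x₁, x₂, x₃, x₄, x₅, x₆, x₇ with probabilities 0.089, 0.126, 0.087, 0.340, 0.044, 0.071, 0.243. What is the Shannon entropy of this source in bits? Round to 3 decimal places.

H = −Σ pᵢ log₂ pᵢ.
−0.089·log₂(0.089) = 0.3106
−0.126·log₂(0.126) = 0.3766
−0.087·log₂(0.087) = 0.3065
−0.340·log₂(0.340) = 0.5292
−0.044·log₂(0.044) = 0.1983
−0.071·log₂(0.071) = 0.2709
−0.243·log₂(0.243) = 0.4960
Sum ≈ 2.4880 → 2.488 bits.

2.488 bits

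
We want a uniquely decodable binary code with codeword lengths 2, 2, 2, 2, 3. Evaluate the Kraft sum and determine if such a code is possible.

With common denominator 2^3 = 8: Σ 2^(−ℓᵢ) = 2/8 + 2/8 + 2/8 + 2/8 + 1/8 = 9/8 = 1.125.
Kraft's inequality requires Σ ≤ 1; here Σ = 1.125 > 1, so no such prefix code exists.

1.125; no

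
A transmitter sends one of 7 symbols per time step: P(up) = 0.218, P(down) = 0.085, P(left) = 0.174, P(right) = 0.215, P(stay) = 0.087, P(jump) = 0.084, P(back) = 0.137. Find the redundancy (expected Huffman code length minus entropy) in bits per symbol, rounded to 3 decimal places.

0.039 bits

Entropy H = −Σ p log₂ p ≈ 2.6967 bits.
Huffman merges: 21/250+17/200→169/1000; 87/1000+137/1000→28/125; 169/1000+87/500→343/1000; 43/200+109/500→433/1000; 28/125+343/1000→567/1000; 433/1000+567/1000→1. L = 342/125 ≈ 2.7360.
L − H = 2.7360 − 2.6967 = 0.039 bits.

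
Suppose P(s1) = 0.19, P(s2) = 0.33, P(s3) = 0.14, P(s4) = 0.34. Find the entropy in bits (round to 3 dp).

H = −Σ pᵢ log₂ pᵢ.
−0.19·log₂(0.19) = 0.4552
−0.33·log₂(0.33) = 0.5278
−0.14·log₂(0.14) = 0.3971
−0.34·log₂(0.34) = 0.5292
Sum ≈ 1.9093 → 1.909 bits.

1.909 bits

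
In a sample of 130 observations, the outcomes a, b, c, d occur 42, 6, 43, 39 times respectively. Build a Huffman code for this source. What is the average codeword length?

2 bits/symbol

Probabilities are the counts divided by 130.
Repeatedly combine the two least-probable nodes; the expected code length is the sum of the merged weights.
merge 3/65 + 3/10 → 9/26
merge 21/65 + 43/130 → 17/26
merge 9/26 + 17/26 → 1
L = 9/26 + 17/26 + 1 = 2 bits/symbol.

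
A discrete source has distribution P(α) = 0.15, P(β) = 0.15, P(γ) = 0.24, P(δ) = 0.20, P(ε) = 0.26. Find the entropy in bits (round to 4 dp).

2.2849 bits

H = −Σ pᵢ log₂ pᵢ.
−0.15·log₂(0.15) = 0.4105
−0.15·log₂(0.15) = 0.4105
−0.24·log₂(0.24) = 0.4941
−0.20·log₂(0.20) = 0.4644
−0.26·log₂(0.26) = 0.5053
Sum ≈ 2.2849 → 2.2849 bits.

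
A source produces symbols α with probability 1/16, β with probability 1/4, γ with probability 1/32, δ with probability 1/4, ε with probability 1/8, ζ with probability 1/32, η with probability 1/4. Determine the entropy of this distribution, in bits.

2.4375 bits

Each probability is a power of 1/2, so log₂(1/p) is an integer.
H = Σ p·log₂(1/p) = 1/16·4 + 1/4·2 + 1/32·5 + 1/4·2 + 1/8·3 + 1/32·5 + 1/4·2 = 2.4375 bits.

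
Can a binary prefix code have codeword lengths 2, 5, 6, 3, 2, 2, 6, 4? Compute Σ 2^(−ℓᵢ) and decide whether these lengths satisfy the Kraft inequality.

1; yes

With common denominator 2^6 = 64: Σ 2^(−ℓᵢ) = 16/64 + 2/64 + 1/64 + 8/64 + 16/64 + 16/64 + 1/64 + 4/64 = 64/64 = 1.
Kraft's inequality requires Σ ≤ 1; here Σ = 1 ≤ 1, so such a prefix code exists.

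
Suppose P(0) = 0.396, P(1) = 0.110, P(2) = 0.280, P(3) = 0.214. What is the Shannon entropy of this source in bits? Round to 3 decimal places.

1.870 bits

H = −Σ pᵢ log₂ pᵢ.
−0.396·log₂(0.396) = 0.5292
−0.110·log₂(0.110) = 0.3503
−0.280·log₂(0.280) = 0.5142
−0.214·log₂(0.214) = 0.4760
Sum ≈ 1.8697 → 1.870 bits.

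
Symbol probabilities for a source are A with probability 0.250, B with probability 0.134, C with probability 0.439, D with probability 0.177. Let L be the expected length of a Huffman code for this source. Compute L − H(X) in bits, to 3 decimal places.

0.020 bits

Entropy H = −Σ p log₂ p ≈ 1.8521 bits.
Huffman merges: 67/500+177/1000→311/1000; 1/4+311/1000→561/1000; 439/1000+561/1000→1. L = 234/125 ≈ 1.8720.
L − H = 1.8720 − 1.8521 = 0.020 bits.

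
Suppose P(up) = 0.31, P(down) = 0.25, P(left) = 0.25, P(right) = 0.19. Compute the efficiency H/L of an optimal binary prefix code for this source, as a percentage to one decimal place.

Entropy H = −Σ p log₂ p ≈ 1.9790 bits.
Huffman merges: 19/100+1/4→11/25; 1/4+31/100→14/25; 11/25+14/25→1. L = 2 ≈ 2.0000.
Efficiency = H/L = 1.9790/2.0000 = 99.0%.

99.0%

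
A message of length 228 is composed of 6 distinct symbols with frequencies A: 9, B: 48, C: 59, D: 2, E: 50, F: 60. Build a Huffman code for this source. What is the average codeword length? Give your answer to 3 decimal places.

Probabilities are the counts divided by 228.
Repeatedly combine the two least-probable nodes; the expected code length is the sum of the merged weights.
merge 1/114 + 3/76 → 11/228
merge 11/228 + 4/19 → 59/228
merge 25/114 + 59/228 → 109/228
merge 59/228 + 5/19 → 119/228
merge 109/228 + 119/228 → 1
L = 11/228 + 59/228 + 109/228 + 119/228 + 1 = 263/114 ≈ 2.307 bits/symbol.

2.307 bits/symbol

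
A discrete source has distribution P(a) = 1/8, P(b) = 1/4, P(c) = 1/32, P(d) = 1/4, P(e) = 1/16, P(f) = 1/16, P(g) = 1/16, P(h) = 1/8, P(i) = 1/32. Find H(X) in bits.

Each probability is a power of 1/2, so log₂(1/p) is an integer.
H = Σ p·log₂(1/p) = 1/8·3 + 1/4·2 + 1/32·5 + 1/4·2 + 1/16·4 + 1/16·4 + 1/16·4 + 1/8·3 + 1/32·5 = 2.8125 bits.

2.8125 bits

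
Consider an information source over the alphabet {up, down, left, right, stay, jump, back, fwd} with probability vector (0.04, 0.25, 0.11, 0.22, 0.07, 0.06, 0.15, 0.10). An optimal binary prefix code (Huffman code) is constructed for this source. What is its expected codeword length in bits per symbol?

2.8 bits/symbol

Repeatedly combine the two least-probable nodes; the expected code length is the sum of the merged weights.
merge 1/25 + 3/50 → 1/10
merge 7/100 + 1/10 → 17/100
merge 1/10 + 11/100 → 21/100
merge 3/20 + 17/100 → 8/25
merge 21/100 + 11/50 → 43/100
merge 1/4 + 8/25 → 57/100
merge 43/100 + 57/100 → 1
L = 1/10 + 17/100 + 21/100 + 8/25 + 43/100 + 57/100 + 1 = 14/5 = 2.8 bits/symbol.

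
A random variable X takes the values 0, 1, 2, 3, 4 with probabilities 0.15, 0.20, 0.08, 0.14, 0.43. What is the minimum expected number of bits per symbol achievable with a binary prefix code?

Repeatedly combine the two least-probable nodes; the expected code length is the sum of the merged weights.
merge 2/25 + 7/50 → 11/50
merge 3/20 + 1/5 → 7/20
merge 11/50 + 7/20 → 57/100
merge 43/100 + 57/100 → 1
L = 11/50 + 7/20 + 57/100 + 1 = 107/50 = 2.14 bits/symbol.

2.14 bits/symbol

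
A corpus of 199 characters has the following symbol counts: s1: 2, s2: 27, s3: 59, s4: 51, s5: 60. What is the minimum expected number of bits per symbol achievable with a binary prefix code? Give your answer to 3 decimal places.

Probabilities are the counts divided by 199.
Repeatedly combine the two least-probable nodes; the expected code length is the sum of the merged weights.
merge 2/199 + 27/199 → 29/199
merge 29/199 + 51/199 → 80/199
merge 59/199 + 60/199 → 119/199
merge 80/199 + 119/199 → 1
L = 29/199 + 80/199 + 119/199 + 1 = 427/199 ≈ 2.146 bits/symbol.

2.146 bits/symbol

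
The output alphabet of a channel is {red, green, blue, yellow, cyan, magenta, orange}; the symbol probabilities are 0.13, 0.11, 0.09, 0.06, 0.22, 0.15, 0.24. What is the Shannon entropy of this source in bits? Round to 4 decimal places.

H = −Σ pᵢ log₂ pᵢ.
−0.13·log₂(0.13) = 0.3826
−0.11·log₂(0.11) = 0.3503
−0.09·log₂(0.09) = 0.3127
−0.06·log₂(0.06) = 0.2435
−0.22·log₂(0.22) = 0.4806
−0.15·log₂(0.15) = 0.4105
−0.24·log₂(0.24) = 0.4941
Sum ≈ 2.6744 → 2.6744 bits.

2.6744 bits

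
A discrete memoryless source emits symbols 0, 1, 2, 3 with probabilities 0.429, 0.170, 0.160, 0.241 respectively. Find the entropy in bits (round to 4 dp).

1.8761 bits

H = −Σ pᵢ log₂ pᵢ.
−0.429·log₂(0.429) = 0.5238
−0.170·log₂(0.170) = 0.4346
−0.160·log₂(0.160) = 0.4230
−0.241·log₂(0.241) = 0.4947
Sum ≈ 1.8761 → 1.8761 bits.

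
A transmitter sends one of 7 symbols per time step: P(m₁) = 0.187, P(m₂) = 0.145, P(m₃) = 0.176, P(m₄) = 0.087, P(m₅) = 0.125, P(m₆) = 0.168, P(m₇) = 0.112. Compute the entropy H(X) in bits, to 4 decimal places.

H = −Σ pᵢ log₂ pᵢ.
−0.187·log₂(0.187) = 0.4523
−0.145·log₂(0.145) = 0.4040
−0.176·log₂(0.176) = 0.4411
−0.087·log₂(0.087) = 0.3065
−0.125·log₂(0.125) = 0.3750
−0.168·log₂(0.168) = 0.4323
−0.112·log₂(0.112) = 0.3537
Sum ≈ 2.7650 → 2.7650 bits.

2.7650 bits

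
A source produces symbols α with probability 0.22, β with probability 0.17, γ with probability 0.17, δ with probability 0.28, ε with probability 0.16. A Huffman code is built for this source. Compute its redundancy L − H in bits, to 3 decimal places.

0.043 bits

Entropy H = −Σ p log₂ p ≈ 2.2870 bits.
Huffman merges: 4/25+17/100→33/100; 17/100+11/50→39/100; 7/25+33/100→61/100; 39/100+61/100→1. L = 233/100 ≈ 2.3300.
L − H = 2.3300 − 2.2870 = 0.043 bits.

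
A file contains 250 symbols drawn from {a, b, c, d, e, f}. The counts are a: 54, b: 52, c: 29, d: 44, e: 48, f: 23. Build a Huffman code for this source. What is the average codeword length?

Probabilities are the counts divided by 250.
Repeatedly combine the two least-probable nodes; the expected code length is the sum of the merged weights.
merge 23/250 + 29/250 → 26/125
merge 22/125 + 24/125 → 46/125
merge 26/125 + 26/125 → 52/125
merge 27/125 + 46/125 → 73/125
merge 52/125 + 73/125 → 1
L = 26/125 + 46/125 + 52/125 + 73/125 + 1 = 322/125 = 2.576 bits/symbol.

2.576 bits/symbol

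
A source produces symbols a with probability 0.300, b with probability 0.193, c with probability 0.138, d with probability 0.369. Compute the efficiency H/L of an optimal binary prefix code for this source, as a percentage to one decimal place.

Entropy H = −Σ p log₂ p ≈ 1.9042 bits.
Huffman merges: 69/500+193/1000→331/1000; 3/10+331/1000→631/1000; 369/1000+631/1000→1. L = 981/500 ≈ 1.9620.
Efficiency = H/L = 1.9042/1.9620 = 97.1%.

97.1%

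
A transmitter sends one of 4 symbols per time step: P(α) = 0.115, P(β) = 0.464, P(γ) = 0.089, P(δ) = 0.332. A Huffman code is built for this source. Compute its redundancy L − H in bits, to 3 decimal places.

0.028 bits

Entropy H = −Σ p log₂ p ≈ 1.7116 bits.
Huffman merges: 89/1000+23/200→51/250; 51/250+83/250→67/125; 58/125+67/125→1. L = 87/50 ≈ 1.7400.
L − H = 1.7400 − 1.7116 = 0.028 bits.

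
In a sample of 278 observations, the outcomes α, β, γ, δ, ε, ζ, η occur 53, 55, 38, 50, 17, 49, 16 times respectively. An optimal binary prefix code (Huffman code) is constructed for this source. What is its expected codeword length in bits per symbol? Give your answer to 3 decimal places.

2.730 bits/symbol

Probabilities are the counts divided by 278.
Repeatedly combine the two least-probable nodes; the expected code length is the sum of the merged weights.
merge 8/139 + 17/278 → 33/278
merge 33/278 + 19/139 → 71/278
merge 49/278 + 25/139 → 99/278
merge 53/278 + 55/278 → 54/139
merge 71/278 + 99/278 → 85/139
merge 54/139 + 85/139 → 1
L = 33/278 + 71/278 + 99/278 + 54/139 + 85/139 + 1 = 759/278 ≈ 2.730 bits/symbol.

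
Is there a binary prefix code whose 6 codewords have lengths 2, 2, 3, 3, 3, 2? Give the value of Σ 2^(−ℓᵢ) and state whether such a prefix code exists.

With common denominator 2^3 = 8: Σ 2^(−ℓᵢ) = 2/8 + 2/8 + 1/8 + 1/8 + 1/8 + 2/8 = 9/8 = 1.125.
Kraft's inequality requires Σ ≤ 1; here Σ = 1.125 > 1, so no such prefix code exists.

1.125; no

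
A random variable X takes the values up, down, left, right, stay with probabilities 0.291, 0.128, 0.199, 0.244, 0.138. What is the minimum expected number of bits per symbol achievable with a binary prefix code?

Repeatedly combine the two least-probable nodes; the expected code length is the sum of the merged weights.
merge 16/125 + 69/500 → 133/500
merge 199/1000 + 61/250 → 443/1000
merge 133/500 + 291/1000 → 557/1000
merge 443/1000 + 557/1000 → 1
L = 133/500 + 443/1000 + 557/1000 + 1 = 1133/500 = 2.266 bits/symbol.

2.266 bits/symbol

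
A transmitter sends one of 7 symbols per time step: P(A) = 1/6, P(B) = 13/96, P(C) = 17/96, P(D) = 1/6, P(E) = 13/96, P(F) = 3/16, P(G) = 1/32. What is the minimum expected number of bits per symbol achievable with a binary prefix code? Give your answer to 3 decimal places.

2.802 bits/symbol

Repeatedly combine the two least-probable nodes; the expected code length is the sum of the merged weights.
merge 1/32 + 13/96 → 1/6
merge 13/96 + 1/6 → 29/96
merge 1/6 + 1/6 → 1/3
merge 17/96 + 3/16 → 35/96
merge 29/96 + 1/3 → 61/96
merge 35/96 + 61/96 → 1
L = 1/6 + 29/96 + 1/3 + 35/96 + 61/96 + 1 = 269/96 ≈ 2.802 bits/symbol.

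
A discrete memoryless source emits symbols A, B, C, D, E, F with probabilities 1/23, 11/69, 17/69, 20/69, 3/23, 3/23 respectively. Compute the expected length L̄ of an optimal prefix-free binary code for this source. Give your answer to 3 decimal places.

2.464 bits/symbol

Repeatedly combine the two least-probable nodes; the expected code length is the sum of the merged weights.
merge 1/23 + 3/23 → 4/23
merge 3/23 + 11/69 → 20/69
merge 4/23 + 17/69 → 29/69
merge 20/69 + 20/69 → 40/69
merge 29/69 + 40/69 → 1
L = 4/23 + 20/69 + 29/69 + 40/69 + 1 = 170/69 ≈ 2.464 bits/symbol.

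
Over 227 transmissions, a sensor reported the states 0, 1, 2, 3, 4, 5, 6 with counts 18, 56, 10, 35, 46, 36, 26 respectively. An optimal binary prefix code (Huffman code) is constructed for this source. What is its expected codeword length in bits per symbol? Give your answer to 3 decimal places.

2.674 bits/symbol

Probabilities are the counts divided by 227.
Repeatedly combine the two least-probable nodes; the expected code length is the sum of the merged weights.
merge 10/227 + 18/227 → 28/227
merge 26/227 + 28/227 → 54/227
merge 35/227 + 36/227 → 71/227
merge 46/227 + 54/227 → 100/227
merge 56/227 + 71/227 → 127/227
merge 100/227 + 127/227 → 1
L = 28/227 + 54/227 + 71/227 + 100/227 + 127/227 + 1 = 607/227 ≈ 2.674 bits/symbol.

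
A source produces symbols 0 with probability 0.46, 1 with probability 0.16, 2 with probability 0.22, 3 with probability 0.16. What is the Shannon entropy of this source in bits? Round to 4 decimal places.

H = −Σ pᵢ log₂ pᵢ.
−0.46·log₂(0.46) = 0.5153
−0.16·log₂(0.16) = 0.4230
−0.22·log₂(0.22) = 0.4806
−0.16·log₂(0.16) = 0.4230
Sum ≈ 1.8419 → 1.8419 bits.

1.8419 bits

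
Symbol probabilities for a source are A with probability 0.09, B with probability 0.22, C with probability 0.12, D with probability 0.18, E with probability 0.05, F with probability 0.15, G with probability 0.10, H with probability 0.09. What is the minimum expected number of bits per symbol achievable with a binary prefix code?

Repeatedly combine the two least-probable nodes; the expected code length is the sum of the merged weights.
merge 1/20 + 9/100 → 7/50
merge 9/100 + 1/10 → 19/100
merge 3/25 + 7/50 → 13/50
merge 3/20 + 9/50 → 33/100
merge 19/100 + 11/50 → 41/100
merge 13/50 + 33/100 → 59/100
merge 41/100 + 59/100 → 1
L = 7/50 + 19/100 + 13/50 + 33/100 + 41/100 + 59/100 + 1 = 73/25 = 2.92 bits/symbol.

2.92 bits/symbol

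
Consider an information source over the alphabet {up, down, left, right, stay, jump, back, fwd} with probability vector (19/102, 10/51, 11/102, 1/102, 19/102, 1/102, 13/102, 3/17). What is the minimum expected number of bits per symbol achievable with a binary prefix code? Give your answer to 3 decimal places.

Repeatedly combine the two least-probable nodes; the expected code length is the sum of the merged weights.
merge 1/102 + 1/102 → 1/51
merge 1/51 + 11/102 → 13/102
merge 13/102 + 13/102 → 13/51
merge 3/17 + 19/102 → 37/102
merge 19/102 + 10/51 → 13/34
merge 13/51 + 37/102 → 21/34
merge 13/34 + 21/34 → 1
L = 1/51 + 13/102 + 13/51 + 37/102 + 13/34 + 21/34 + 1 = 47/17 ≈ 2.765 bits/symbol.

2.765 bits/symbol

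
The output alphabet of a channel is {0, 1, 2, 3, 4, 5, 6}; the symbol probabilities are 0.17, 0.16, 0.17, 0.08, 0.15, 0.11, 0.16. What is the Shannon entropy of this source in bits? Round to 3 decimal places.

H = −Σ pᵢ log₂ pᵢ.
−0.17·log₂(0.17) = 0.4346
−0.16·log₂(0.16) = 0.4230
−0.17·log₂(0.17) = 0.4346
−0.08·log₂(0.08) = 0.2915
−0.15·log₂(0.15) = 0.4105
−0.11·log₂(0.11) = 0.3503
−0.16·log₂(0.16) = 0.4230
Sum ≈ 2.7675 → 2.768 bits.

2.768 bits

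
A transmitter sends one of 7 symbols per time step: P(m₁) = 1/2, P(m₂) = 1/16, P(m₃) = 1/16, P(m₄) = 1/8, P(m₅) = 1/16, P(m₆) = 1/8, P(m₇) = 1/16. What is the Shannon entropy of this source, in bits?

2.25 bits

Each probability is a power of 1/2, so log₂(1/p) is an integer.
H = Σ p·log₂(1/p) = 1/2·1 + 1/16·4 + 1/16·4 + 1/8·3 + 1/16·4 + 1/8·3 + 1/16·4 = 2.25 bits.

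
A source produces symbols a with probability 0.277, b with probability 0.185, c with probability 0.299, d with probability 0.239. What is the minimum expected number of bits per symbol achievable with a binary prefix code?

Repeatedly combine the two least-probable nodes; the expected code length is the sum of the merged weights.
merge 37/200 + 239/1000 → 53/125
merge 277/1000 + 299/1000 → 72/125
merge 53/125 + 72/125 → 1
L = 53/125 + 72/125 + 1 = 2 bits/symbol.

2 bits/symbol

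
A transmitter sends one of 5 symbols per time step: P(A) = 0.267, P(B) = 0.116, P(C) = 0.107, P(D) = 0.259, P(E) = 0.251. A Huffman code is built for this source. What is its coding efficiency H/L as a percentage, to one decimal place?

99.8%

Entropy H = −Σ p log₂ p ≈ 2.2195 bits.
Huffman merges: 107/1000+29/250→223/1000; 223/1000+251/1000→237/500; 259/1000+267/1000→263/500; 237/500+263/500→1. L = 2223/1000 ≈ 2.2230.
Efficiency = H/L = 2.2195/2.2230 = 99.8%.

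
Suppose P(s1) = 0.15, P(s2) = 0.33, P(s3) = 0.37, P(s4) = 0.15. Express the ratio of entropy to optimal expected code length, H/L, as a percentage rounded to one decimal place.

97.4%

Entropy H = −Σ p log₂ p ≈ 1.8796 bits.
Huffman merges: 3/20+3/20→3/10; 3/10+33/100→63/100; 37/100+63/100→1. L = 193/100 ≈ 1.9300.
Efficiency = H/L = 1.8796/1.9300 = 97.4%.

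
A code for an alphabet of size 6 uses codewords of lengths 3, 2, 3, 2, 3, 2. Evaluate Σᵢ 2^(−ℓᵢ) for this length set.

With common denominator 2^3 = 8: Σ 2^(−ℓᵢ) = 1/8 + 2/8 + 1/8 + 2/8 + 1/8 + 2/8 = 9/8 = 1.125.

1.125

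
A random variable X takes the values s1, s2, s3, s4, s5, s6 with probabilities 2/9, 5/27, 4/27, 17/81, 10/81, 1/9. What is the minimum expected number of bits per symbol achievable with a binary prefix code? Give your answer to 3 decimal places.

Repeatedly combine the two least-probable nodes; the expected code length is the sum of the merged weights.
merge 1/9 + 10/81 → 19/81
merge 4/27 + 5/27 → 1/3
merge 17/81 + 2/9 → 35/81
merge 19/81 + 1/3 → 46/81
merge 35/81 + 46/81 → 1
L = 19/81 + 1/3 + 35/81 + 46/81 + 1 = 208/81 ≈ 2.568 bits/symbol.

2.568 bits/symbol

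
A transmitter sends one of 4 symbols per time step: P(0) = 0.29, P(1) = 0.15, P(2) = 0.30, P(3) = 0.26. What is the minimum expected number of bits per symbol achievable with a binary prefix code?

Repeatedly combine the two least-probable nodes; the expected code length is the sum of the merged weights.
merge 3/20 + 13/50 → 41/100
merge 29/100 + 3/10 → 59/100
merge 41/100 + 59/100 → 1
L = 41/100 + 59/100 + 1 = 2 bits/symbol.

2 bits/symbol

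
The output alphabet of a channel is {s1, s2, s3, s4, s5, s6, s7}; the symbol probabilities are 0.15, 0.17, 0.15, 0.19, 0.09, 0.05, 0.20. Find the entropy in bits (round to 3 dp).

2.704 bits

H = −Σ pᵢ log₂ pᵢ.
−0.15·log₂(0.15) = 0.4105
−0.17·log₂(0.17) = 0.4346
−0.15·log₂(0.15) = 0.4105
−0.19·log₂(0.19) = 0.4552
−0.09·log₂(0.09) = 0.3127
−0.05·log₂(0.05) = 0.2161
−0.20·log₂(0.20) = 0.4644
Sum ≈ 2.7040 → 2.704 bits.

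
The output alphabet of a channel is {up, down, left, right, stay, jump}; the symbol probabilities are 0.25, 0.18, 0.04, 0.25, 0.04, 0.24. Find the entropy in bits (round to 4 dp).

H = −Σ pᵢ log₂ pᵢ.
−0.25·log₂(0.25) = 0.5000
−0.18·log₂(0.18) = 0.4453
−0.04·log₂(0.04) = 0.1858
−0.25·log₂(0.25) = 0.5000
−0.04·log₂(0.04) = 0.1858
−0.24·log₂(0.24) = 0.4941
Sum ≈ 2.3110 → 2.3110 bits.

2.3110 bits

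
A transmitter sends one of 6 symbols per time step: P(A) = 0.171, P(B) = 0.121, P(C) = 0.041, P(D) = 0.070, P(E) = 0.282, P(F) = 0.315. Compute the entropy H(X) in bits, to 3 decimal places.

H = −Σ pᵢ log₂ pᵢ.
−0.171·log₂(0.171) = 0.4357
−0.121·log₂(0.121) = 0.3687
−0.041·log₂(0.041) = 0.1889
−0.070·log₂(0.070) = 0.2686
−0.282·log₂(0.282) = 0.5150
−0.315·log₂(0.315) = 0.5250
Sum ≈ 2.3018 → 2.302 bits.

2.302 bits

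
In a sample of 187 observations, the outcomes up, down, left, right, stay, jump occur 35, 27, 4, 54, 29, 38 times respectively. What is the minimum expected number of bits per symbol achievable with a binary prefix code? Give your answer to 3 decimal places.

Probabilities are the counts divided by 187.
Repeatedly combine the two least-probable nodes; the expected code length is the sum of the merged weights.
merge 4/187 + 27/187 → 31/187
merge 29/187 + 31/187 → 60/187
merge 35/187 + 38/187 → 73/187
merge 54/187 + 60/187 → 114/187
merge 73/187 + 114/187 → 1
L = 31/187 + 60/187 + 73/187 + 114/187 + 1 = 465/187 ≈ 2.487 bits/symbol.

2.487 bits/symbol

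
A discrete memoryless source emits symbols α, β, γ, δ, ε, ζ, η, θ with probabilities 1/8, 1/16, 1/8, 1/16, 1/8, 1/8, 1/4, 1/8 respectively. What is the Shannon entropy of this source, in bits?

2.875 bits

Each probability is a power of 1/2, so log₂(1/p) is an integer.
H = Σ p·log₂(1/p) = 1/8·3 + 1/16·4 + 1/8·3 + 1/16·4 + 1/8·3 + 1/8·3 + 1/4·2 + 1/8·3 = 2.875 bits.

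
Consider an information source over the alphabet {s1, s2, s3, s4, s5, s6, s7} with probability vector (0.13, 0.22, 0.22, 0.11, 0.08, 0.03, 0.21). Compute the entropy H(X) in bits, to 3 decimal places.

2.610 bits

H = −Σ pᵢ log₂ pᵢ.
−0.13·log₂(0.13) = 0.3826
−0.22·log₂(0.22) = 0.4806
−0.22·log₂(0.22) = 0.4806
−0.11·log₂(0.11) = 0.3503
−0.08·log₂(0.08) = 0.2915
−0.03·log₂(0.03) = 0.1518
−0.21·log₂(0.21) = 0.4728
Sum ≈ 2.6102 → 2.610 bits.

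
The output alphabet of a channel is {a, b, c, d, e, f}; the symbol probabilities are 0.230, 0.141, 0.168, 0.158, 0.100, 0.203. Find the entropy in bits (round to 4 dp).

2.5383 bits

H = −Σ pᵢ log₂ pᵢ.
−0.230·log₂(0.230) = 0.4877
−0.141·log₂(0.141) = 0.3985
−0.168·log₂(0.168) = 0.4323
−0.158·log₂(0.158) = 0.4206
−0.100·log₂(0.100) = 0.3322
−0.203·log₂(0.203) = 0.4670
Sum ≈ 2.5383 → 2.5383 bits.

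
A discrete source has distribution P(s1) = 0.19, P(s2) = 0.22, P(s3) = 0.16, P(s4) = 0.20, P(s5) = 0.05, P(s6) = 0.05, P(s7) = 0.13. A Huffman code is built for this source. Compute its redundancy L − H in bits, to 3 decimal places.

Entropy H = −Σ p log₂ p ≈ 2.6380 bits.
Huffman merges: 1/20+1/20→1/10; 1/10+13/100→23/100; 4/25+19/100→7/20; 1/5+11/50→21/50; 23/100+7/20→29/50; 21/50+29/50→1. L = 67/25 ≈ 2.6800.
L − H = 2.6800 − 2.6380 = 0.042 bits.

0.042 bits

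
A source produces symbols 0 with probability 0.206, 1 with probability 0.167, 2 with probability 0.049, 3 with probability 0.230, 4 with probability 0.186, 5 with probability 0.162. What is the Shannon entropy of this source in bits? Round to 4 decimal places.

2.4784 bits

H = −Σ pᵢ log₂ pᵢ.
−0.206·log₂(0.206) = 0.4695
−0.167·log₂(0.167) = 0.4312
−0.049·log₂(0.049) = 0.2132
−0.230·log₂(0.230) = 0.4877
−0.186·log₂(0.186) = 0.4514
−0.162·log₂(0.162) = 0.4254
Sum ≈ 2.4784 → 2.4784 bits.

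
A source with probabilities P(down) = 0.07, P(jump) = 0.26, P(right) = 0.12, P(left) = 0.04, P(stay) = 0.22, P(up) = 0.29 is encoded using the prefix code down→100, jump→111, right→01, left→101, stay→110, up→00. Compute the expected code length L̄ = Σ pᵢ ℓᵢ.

2.59 bits/symbol

L̄ = Σ pᵢ·ℓᵢ = 0.07·3 + 0.26·3 + 0.12·2 + 0.04·3 + 0.22·3 + 0.29·2 = 2.59 bits/symbol.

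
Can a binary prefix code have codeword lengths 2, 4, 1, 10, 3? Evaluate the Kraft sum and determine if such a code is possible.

0.9384765625; yes

With common denominator 2^10 = 1024: Σ 2^(−ℓᵢ) = 256/1024 + 64/1024 + 512/1024 + 1/1024 + 128/1024 = 961/1024 = 0.9384765625.
Kraft's inequality requires Σ ≤ 1; here Σ = 0.9384765625 ≤ 1, so such a prefix code exists.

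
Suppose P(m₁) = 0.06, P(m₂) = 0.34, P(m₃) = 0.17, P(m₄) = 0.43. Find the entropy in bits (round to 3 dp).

1.731 bits

H = −Σ pᵢ log₂ pᵢ.
−0.06·log₂(0.06) = 0.2435
−0.34·log₂(0.34) = 0.5292
−0.17·log₂(0.17) = 0.4346
−0.43·log₂(0.43) = 0.5236
Sum ≈ 1.7309 → 1.731 bits.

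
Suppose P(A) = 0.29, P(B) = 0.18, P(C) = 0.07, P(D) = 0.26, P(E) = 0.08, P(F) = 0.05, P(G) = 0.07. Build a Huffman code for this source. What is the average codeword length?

2.54 bits/symbol

Repeatedly combine the two least-probable nodes; the expected code length is the sum of the merged weights.
merge 1/20 + 7/100 → 3/25
merge 7/100 + 2/25 → 3/20
merge 3/25 + 3/20 → 27/100
merge 9/50 + 13/50 → 11/25
merge 27/100 + 29/100 → 14/25
merge 11/25 + 14/25 → 1
L = 3/25 + 3/20 + 27/100 + 11/25 + 14/25 + 1 = 127/50 = 2.54 bits/symbol.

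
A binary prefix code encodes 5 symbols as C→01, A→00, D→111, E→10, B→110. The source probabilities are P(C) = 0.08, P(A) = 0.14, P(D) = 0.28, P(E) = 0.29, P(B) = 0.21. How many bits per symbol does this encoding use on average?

L̄ = Σ pᵢ·ℓᵢ = 0.08·2 + 0.14·2 + 0.28·3 + 0.29·2 + 0.21·3 = 2.49 bits/symbol.

2.49 bits/symbol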